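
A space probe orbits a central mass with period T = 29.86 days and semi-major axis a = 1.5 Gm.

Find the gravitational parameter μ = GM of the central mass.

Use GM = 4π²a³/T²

Convert to SI: T = 29.86 days = 2.5799e+06 s; a = 1.5 Gm = 1.5e+09 m.
GM = 4π² · a³ / T².
GM = 4π² · (1.5e+09)³ / (2.5799e+06)² m³/s² ≈ 2.002e+16 m³/s² = 2.002 × 10^16 m³/s².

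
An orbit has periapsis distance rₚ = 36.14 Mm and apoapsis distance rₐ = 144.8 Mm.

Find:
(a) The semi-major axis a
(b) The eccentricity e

Convert to SI: rₚ = 36.14 Mm = 3.614e+07 m; rₐ = 144.8 Mm = 1.448e+08 m.
(a) a = (rₚ + rₐ) / 2 = (3.614e+07 + 1.448e+08) / 2 ≈ 9.047e+07 m = 90.47 Mm.
(b) e = (rₐ − rₚ) / (rₐ + rₚ) = (1.448e+08 − 3.614e+07) / (1.448e+08 + 3.614e+07) ≈ 0.6005.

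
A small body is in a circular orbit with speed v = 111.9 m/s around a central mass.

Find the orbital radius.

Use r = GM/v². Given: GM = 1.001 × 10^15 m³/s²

For a circular orbit, v² = GM / r, so r = GM / v².
r = 1.001e+15 / (111.9)² m ≈ 7.994e+10 m = 79.94 Gm.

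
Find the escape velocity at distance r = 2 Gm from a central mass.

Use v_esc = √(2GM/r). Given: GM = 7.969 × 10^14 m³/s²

Convert to SI: r = 2 Gm = 2e+09 m.
Escape velocity comes from setting total energy to zero: ½v² − GM/r = 0 ⇒ v_esc = √(2GM / r).
v_esc = √(2 · 7.969e+14 / 2e+09) m/s ≈ 892.7 m/s = 892.7 m/s.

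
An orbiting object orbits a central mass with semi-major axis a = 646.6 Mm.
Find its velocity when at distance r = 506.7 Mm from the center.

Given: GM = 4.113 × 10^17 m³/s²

Convert to SI: a = 646.6 Mm = 6.466e+08 m; r = 506.7 Mm = 5.067e+08 m.
Vis-viva: v = √(GM · (2/r − 1/a)).
2/r − 1/a = 2/5.067e+08 − 1/6.466e+08 = 2.40056e-09 m⁻¹.
v = √(4.113e+17 · 2.40056e-09) m/s ≈ 3.142e+04 m/s = 31.42 km/s.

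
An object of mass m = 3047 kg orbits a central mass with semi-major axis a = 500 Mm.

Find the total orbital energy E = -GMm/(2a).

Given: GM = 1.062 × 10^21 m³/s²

Convert to SI: a = 500 Mm = 5e+08 m.
E = −GMm / (2a).
E = −1.062e+21 · 3047 / (2 · 5e+08) J ≈ -3.236e+15 J = -3.236 PJ.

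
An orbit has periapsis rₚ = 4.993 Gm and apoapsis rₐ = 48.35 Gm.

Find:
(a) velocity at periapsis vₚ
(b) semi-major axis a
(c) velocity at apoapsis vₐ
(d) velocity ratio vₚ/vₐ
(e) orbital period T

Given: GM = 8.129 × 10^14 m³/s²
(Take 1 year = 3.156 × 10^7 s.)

Convert to SI: rₚ = 4.993 Gm = 4.993e+09 m; rₐ = 48.35 Gm = 4.835e+10 m.
(a) With a = (rₚ + rₐ)/2 = 2.66715e+10 m, vₚ = √(GM (2/rₚ − 1/a)) = √(8.129e+14 · (2/4.993e+09 − 1/2.66715e+10)) m/s ≈ 543.3 m/s
(b) a = (rₚ + rₐ)/2 = (4.993e+09 + 4.835e+10)/2 ≈ 2.667e+10 m
(c) With a = (rₚ + rₐ)/2 = 2.66715e+10 m, vₐ = √(GM (2/rₐ − 1/a)) = √(8.129e+14 · (2/4.835e+10 − 1/2.66715e+10)) m/s ≈ 56.1 m/s
(d) Conservation of angular momentum (rₚvₚ = rₐvₐ) gives vₚ/vₐ = rₐ/rₚ = 4.835e+10/4.993e+09 ≈ 9.684
(e) With a = (rₚ + rₐ)/2 = 2.66715e+10 m, T = 2π √(a³/GM) = 2π √((2.66715e+10)³/8.129e+14) s ≈ 9.599e+08 s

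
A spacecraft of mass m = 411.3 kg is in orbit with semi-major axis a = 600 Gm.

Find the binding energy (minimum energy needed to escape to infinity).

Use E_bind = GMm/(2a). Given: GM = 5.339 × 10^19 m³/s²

Convert to SI: a = 600 Gm = 6e+11 m.
Total orbital energy is E = −GMm/(2a); binding energy is E_bind = −E = GMm/(2a).
E_bind = 5.339e+19 · 411.3 / (2 · 6e+11) J ≈ 1.83e+10 J = 18.3 GJ.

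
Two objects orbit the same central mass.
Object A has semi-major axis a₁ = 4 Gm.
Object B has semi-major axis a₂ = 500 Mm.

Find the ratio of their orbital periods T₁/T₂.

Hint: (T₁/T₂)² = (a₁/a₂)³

Convert to SI: a₁ = 4 Gm = 4e+09 m; a₂ = 500 Mm = 5e+08 m.
From Kepler's third law, (T₁/T₂)² = (a₁/a₂)³, so T₁/T₂ = (a₁/a₂)^(3/2).
a₁/a₂ = 4e+09 / 5e+08 = 8.
T₁/T₂ = (8)^(3/2) ≈ 22.63.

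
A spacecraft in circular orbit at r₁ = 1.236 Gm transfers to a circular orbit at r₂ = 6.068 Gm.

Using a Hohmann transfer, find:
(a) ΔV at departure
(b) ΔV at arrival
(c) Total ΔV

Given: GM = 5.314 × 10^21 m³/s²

Convert to SI: r₁ = 1.236 Gm = 1.236e+09 m; r₂ = 6.068 Gm = 6.068e+09 m.
Transfer semi-major axis: a_t = (r₁ + r₂)/2 = (1.236e+09 + 6.068e+09)/2 = 3.652e+09 m.
Circular speeds: v₁ = √(GM/r₁) = 2.07349e+06 m/s, v₂ = √(GM/r₂) = 935811 m/s.
Transfer speeds (vis-viva v² = GM(2/r − 1/a_t)): v₁ᵗ = 2.67275e+06 m/s, v₂ᵗ = 544417 m/s.
(a) ΔV₁ = |v₁ᵗ − v₁| ≈ 5.993e+05 m/s = 599.3 km/s.
(b) ΔV₂ = |v₂ − v₂ᵗ| ≈ 3.914e+05 m/s = 391.4 km/s.
(c) ΔV_total = ΔV₁ + ΔV₂ ≈ 9.907e+05 m/s = 990.7 km/s.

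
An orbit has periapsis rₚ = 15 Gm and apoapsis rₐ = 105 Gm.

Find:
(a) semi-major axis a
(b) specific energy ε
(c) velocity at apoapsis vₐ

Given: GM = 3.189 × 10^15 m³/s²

Convert to SI: rₚ = 15 Gm = 1.5e+10 m; rₐ = 105 Gm = 1.05e+11 m.
(a) a = (rₚ + rₐ)/2 = (1.5e+10 + 1.05e+11)/2 ≈ 6e+10 m
(b) With a = (rₚ + rₐ)/2 = 6e+10 m, ε = −GM/(2a) = −3.189e+15/(2 · 6e+10) J/kg ≈ -2.658e+04 J/kg
(c) With a = (rₚ + rₐ)/2 = 6e+10 m, vₐ = √(GM (2/rₐ − 1/a)) = √(3.189e+15 · (2/1.05e+11 − 1/6e+10)) m/s ≈ 87.14 m/s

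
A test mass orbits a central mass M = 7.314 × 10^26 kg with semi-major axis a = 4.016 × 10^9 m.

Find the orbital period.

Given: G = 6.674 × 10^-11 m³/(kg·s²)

GM = G · M = 6.674e-11 · 7.314e+26 = 4.88136e+16 m³/s².
Kepler's third law: T = 2π √(a³ / GM).
Substituting a = 4.016e+09 m and GM = 4.88136e+16 m³/s²:
T = 2π √((4.016e+09)³ / 4.88136e+16) s
T ≈ 7.238e+06 s = 83.77 days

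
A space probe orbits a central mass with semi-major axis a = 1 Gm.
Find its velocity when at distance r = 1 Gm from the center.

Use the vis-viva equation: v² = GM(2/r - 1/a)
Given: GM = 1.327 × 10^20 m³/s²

Convert to SI: a = 1 Gm = 1e+09 m; r = 1 Gm = 1e+09 m.
Vis-viva: v = √(GM · (2/r − 1/a)).
2/r − 1/a = 2/1e+09 − 1/1e+09 = 1e-09 m⁻¹.
v = √(1.327e+20 · 1e-09) m/s ≈ 3.643e+05 m/s = 364.3 km/s.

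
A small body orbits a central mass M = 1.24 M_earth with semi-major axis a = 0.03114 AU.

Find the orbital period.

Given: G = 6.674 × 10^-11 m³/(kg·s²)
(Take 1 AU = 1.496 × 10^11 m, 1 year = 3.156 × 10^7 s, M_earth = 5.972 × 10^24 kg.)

Convert to SI: a = 0.03114 AU = 4.65854e+09 m; M = 1.24 M_earth = 7.40528e+24 kg.
GM = G · M = 6.674e-11 · 7.40528e+24 = 4.94228e+14 m³/s².
Kepler's third law: T = 2π √(a³ / GM).
Substituting a = 4.65854e+09 m and GM = 4.94228e+14 m³/s²:
T = 2π √((4.65854e+09)³ / 4.94228e+14) s
T ≈ 8.987e+07 s = 2.847 years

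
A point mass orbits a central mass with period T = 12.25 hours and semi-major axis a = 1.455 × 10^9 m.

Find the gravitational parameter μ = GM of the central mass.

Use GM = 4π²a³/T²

Convert to SI: T = 12.25 hours = 44100 s.
GM = 4π² · a³ / T².
GM = 4π² · (1.455e+09)³ / (44100)² m³/s² ≈ 6.253e+19 m³/s² = 6.253 × 10^19 m³/s².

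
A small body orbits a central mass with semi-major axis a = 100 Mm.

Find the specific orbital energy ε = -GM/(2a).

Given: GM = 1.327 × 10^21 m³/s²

Convert to SI: a = 100 Mm = 1e+08 m.
ε = −GM / (2a).
ε = −1.327e+21 / (2 · 1e+08) J/kg ≈ -6.635e+12 J/kg = -6635 GJ/kg.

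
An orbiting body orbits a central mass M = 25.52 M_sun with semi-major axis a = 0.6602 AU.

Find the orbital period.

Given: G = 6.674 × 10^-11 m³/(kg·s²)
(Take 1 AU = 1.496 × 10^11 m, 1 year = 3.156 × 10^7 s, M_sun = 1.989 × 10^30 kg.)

Convert to SI: a = 0.6602 AU = 9.87659e+10 m; M = 25.52 M_sun = 5.07593e+31 kg.
GM = G · M = 6.674e-11 · 5.07593e+31 = 3.38767e+21 m³/s².
Kepler's third law: T = 2π √(a³ / GM).
Substituting a = 9.87659e+10 m and GM = 3.38767e+21 m³/s²:
T = 2π √((9.87659e+10)³ / 3.38767e+21) s
T ≈ 3.351e+06 s = 0.1062 years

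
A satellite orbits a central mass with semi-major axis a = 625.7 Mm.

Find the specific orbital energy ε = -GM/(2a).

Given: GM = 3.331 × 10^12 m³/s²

Convert to SI: a = 625.7 Mm = 6.257e+08 m.
ε = −GM / (2a).
ε = −3.331e+12 / (2 · 6.257e+08) J/kg ≈ -2662 J/kg = -2.662 kJ/kg.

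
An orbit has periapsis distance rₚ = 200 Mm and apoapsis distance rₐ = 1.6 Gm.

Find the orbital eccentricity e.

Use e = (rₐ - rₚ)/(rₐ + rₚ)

Convert to SI: rₚ = 200 Mm = 2e+08 m; rₐ = 1.6 Gm = 1.6e+09 m.
e = (rₐ − rₚ) / (rₐ + rₚ).
e = (1.6e+09 − 2e+08) / (1.6e+09 + 2e+08) = 1.4e+09 / 1.8e+09 ≈ 0.7778.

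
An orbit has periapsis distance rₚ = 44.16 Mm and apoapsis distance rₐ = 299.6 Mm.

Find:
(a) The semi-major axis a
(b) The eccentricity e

Convert to SI: rₚ = 44.16 Mm = 4.416e+07 m; rₐ = 299.6 Mm = 2.996e+08 m.
(a) a = (rₚ + rₐ) / 2 = (4.416e+07 + 2.996e+08) / 2 ≈ 1.719e+08 m = 171.9 Mm.
(b) e = (rₐ − rₚ) / (rₐ + rₚ) = (2.996e+08 − 4.416e+07) / (2.996e+08 + 4.416e+07) ≈ 0.7431.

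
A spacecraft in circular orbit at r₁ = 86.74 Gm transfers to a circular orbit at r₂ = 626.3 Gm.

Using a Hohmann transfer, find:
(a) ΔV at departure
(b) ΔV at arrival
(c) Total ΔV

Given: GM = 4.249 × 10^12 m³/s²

Convert to SI: r₁ = 86.74 Gm = 8.674e+10 m; r₂ = 626.3 Gm = 6.263e+11 m.
Transfer semi-major axis: a_t = (r₁ + r₂)/2 = (8.674e+10 + 6.263e+11)/2 = 3.5652e+11 m.
Circular speeds: v₁ = √(GM/r₁) = 6.99896 m/s, v₂ = √(GM/r₂) = 2.60467 m/s.
Transfer speeds (vis-viva v² = GM(2/r − 1/a_t)): v₁ᵗ = 9.27647 m/s, v₂ᵗ = 1.28475 m/s.
(a) ΔV₁ = |v₁ᵗ − v₁| ≈ 2.278 m/s = 2.278 m/s.
(b) ΔV₂ = |v₂ − v₂ᵗ| ≈ 1.32 m/s = 1.32 m/s.
(c) ΔV_total = ΔV₁ + ΔV₂ ≈ 3.597 m/s = 3.597 m/s.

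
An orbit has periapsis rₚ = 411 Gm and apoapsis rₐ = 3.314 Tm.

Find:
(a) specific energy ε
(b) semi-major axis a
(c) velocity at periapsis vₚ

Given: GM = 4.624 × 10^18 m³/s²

Convert to SI: rₚ = 411 Gm = 4.11e+11 m; rₐ = 3.314 Tm = 3.314e+12 m.
(a) With a = (rₚ + rₐ)/2 = 1.8625e+12 m, ε = −GM/(2a) = −4.624e+18/(2 · 1.8625e+12) J/kg ≈ -1.241e+06 J/kg
(b) a = (rₚ + rₐ)/2 = (4.11e+11 + 3.314e+12)/2 ≈ 1.862e+12 m
(c) With a = (rₚ + rₐ)/2 = 1.8625e+12 m, vₚ = √(GM (2/rₚ − 1/a)) = √(4.624e+18 · (2/4.11e+11 − 1/1.8625e+12)) m/s ≈ 4474 m/s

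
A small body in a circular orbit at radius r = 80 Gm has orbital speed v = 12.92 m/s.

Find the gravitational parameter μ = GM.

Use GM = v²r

Convert to SI: r = 80 Gm = 8e+10 m.
For a circular orbit v² = GM/r, so GM = v² · r.
GM = (12.92)² · 8e+10 m³/s² ≈ 1.335e+13 m³/s² = 1.335 × 10^13 m³/s².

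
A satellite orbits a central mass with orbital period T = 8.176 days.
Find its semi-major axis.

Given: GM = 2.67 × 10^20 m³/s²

Convert to SI: T = 8.176 days = 706406 s.
Invert Kepler's third law: a = (GM · T² / (4π²))^(1/3).
Substituting T = 706406 s and GM = 2.67e+20 m³/s²:
a = (2.67e+20 · (706406)² / (4π²))^(1/3) m
a ≈ 1.5e+10 m = 15 Gm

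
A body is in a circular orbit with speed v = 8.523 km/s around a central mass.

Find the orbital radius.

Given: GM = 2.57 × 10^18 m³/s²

Convert to SI: v = 8.523 km/s = 8523 m/s.
For a circular orbit, v² = GM / r, so r = GM / v².
r = 2.57e+18 / (8523)² m ≈ 3.538e+10 m = 35.38 Gm.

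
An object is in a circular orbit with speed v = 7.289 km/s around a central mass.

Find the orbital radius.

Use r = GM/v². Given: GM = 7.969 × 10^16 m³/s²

Convert to SI: v = 7.289 km/s = 7289 m/s.
For a circular orbit, v² = GM / r, so r = GM / v².
r = 7.969e+16 / (7289)² m ≈ 1.5e+09 m = 1.5 Gm.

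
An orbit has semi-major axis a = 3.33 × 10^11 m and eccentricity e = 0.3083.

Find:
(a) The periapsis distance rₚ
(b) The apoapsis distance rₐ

(a) rₚ = a(1 − e) = 3.33e+11 · (1 − 0.3083) = 3.33e+11 · 0.6917 ≈ 2.303e+11 m = 2.303 × 10^11 m.
(b) rₐ = a(1 + e) = 3.33e+11 · (1 + 0.3083) = 3.33e+11 · 1.3083 ≈ 4.357e+11 m = 4.357 × 10^11 m.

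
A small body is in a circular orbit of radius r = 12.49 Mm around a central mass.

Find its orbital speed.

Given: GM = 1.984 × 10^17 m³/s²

Convert to SI: r = 12.49 Mm = 1.249e+07 m.
For a circular orbit, gravity supplies the centripetal force, so v = √(GM / r).
v = √(1.984e+17 / 1.249e+07) m/s ≈ 1.26e+05 m/s = 126 km/s.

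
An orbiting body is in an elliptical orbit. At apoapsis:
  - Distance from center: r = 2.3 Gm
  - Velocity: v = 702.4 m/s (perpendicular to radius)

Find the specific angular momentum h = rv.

Convert to SI: r = 2.3 Gm = 2.3e+09 m.
With v perpendicular to r, h = r · v.
h = 2.3e+09 · 702.4 m²/s ≈ 1.616e+12 m²/s.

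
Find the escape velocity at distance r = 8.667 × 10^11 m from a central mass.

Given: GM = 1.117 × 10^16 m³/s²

Escape velocity comes from setting total energy to zero: ½v² − GM/r = 0 ⇒ v_esc = √(2GM / r).
v_esc = √(2 · 1.117e+16 / 8.667e+11) m/s ≈ 160.5 m/s = 160.5 m/s.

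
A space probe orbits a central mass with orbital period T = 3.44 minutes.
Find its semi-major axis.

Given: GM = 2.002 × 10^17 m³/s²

Convert to SI: T = 3.44 minutes = 206.4 s.
Invert Kepler's third law: a = (GM · T² / (4π²))^(1/3).
Substituting T = 206.4 s and GM = 2.002e+17 m³/s²:
a = (2.002e+17 · (206.4)² / (4π²))^(1/3) m
a ≈ 6e+06 m = 6 Mm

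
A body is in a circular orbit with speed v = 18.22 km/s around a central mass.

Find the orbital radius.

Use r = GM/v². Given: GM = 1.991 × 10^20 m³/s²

Convert to SI: v = 18.22 km/s = 18220 m/s.
For a circular orbit, v² = GM / r, so r = GM / v².
r = 1.991e+20 / (18220)² m ≈ 5.998e+11 m = 599.8 Gm.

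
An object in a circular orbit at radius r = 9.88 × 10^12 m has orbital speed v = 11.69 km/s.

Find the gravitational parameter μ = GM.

Convert to SI: v = 11.69 km/s = 11690 m/s.
For a circular orbit v² = GM/r, so GM = v² · r.
GM = (11690)² · 9.88e+12 m³/s² ≈ 1.35e+21 m³/s² = 1.35 × 10^21 m³/s².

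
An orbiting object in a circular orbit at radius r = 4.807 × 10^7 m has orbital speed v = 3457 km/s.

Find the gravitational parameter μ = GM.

Convert to SI: v = 3457 km/s = 3.457e+06 m/s.
For a circular orbit v² = GM/r, so GM = v² · r.
GM = (3.457e+06)² · 4.807e+07 m³/s² ≈ 5.745e+20 m³/s² = 5.745 × 10^20 m³/s².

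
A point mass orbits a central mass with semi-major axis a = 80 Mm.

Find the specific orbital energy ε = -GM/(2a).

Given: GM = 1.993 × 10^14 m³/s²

Convert to SI: a = 80 Mm = 8e+07 m.
ε = −GM / (2a).
ε = −1.993e+14 / (2 · 8e+07) J/kg ≈ -1.246e+06 J/kg = -1.246 MJ/kg.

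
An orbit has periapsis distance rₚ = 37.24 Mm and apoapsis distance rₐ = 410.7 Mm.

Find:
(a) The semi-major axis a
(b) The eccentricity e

Convert to SI: rₚ = 37.24 Mm = 3.724e+07 m; rₐ = 410.7 Mm = 4.107e+08 m.
(a) a = (rₚ + rₐ) / 2 = (3.724e+07 + 4.107e+08) / 2 ≈ 2.24e+08 m = 224 Mm.
(b) e = (rₐ − rₚ) / (rₐ + rₚ) = (4.107e+08 − 3.724e+07) / (4.107e+08 + 3.724e+07) ≈ 0.8337.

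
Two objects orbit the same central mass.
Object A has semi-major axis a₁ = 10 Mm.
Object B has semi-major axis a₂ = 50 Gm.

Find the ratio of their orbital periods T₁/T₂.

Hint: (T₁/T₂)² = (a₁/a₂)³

Convert to SI: a₁ = 10 Mm = 1e+07 m; a₂ = 50 Gm = 5e+10 m.
From Kepler's third law, (T₁/T₂)² = (a₁/a₂)³, so T₁/T₂ = (a₁/a₂)^(3/2).
a₁/a₂ = 1e+07 / 5e+10 = 0.0002.
T₁/T₂ = (0.0002)^(3/2) ≈ 2.828e-06.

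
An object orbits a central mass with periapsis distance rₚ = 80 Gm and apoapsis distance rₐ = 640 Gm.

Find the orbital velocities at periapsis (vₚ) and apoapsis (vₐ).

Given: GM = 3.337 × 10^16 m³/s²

Convert to SI: rₚ = 80 Gm = 8e+10 m; rₐ = 640 Gm = 6.4e+11 m.
Use the vis-viva equation v² = GM(2/r − 1/a) with a = (rₚ + rₐ)/2 = (8e+10 + 6.4e+11)/2 = 3.6e+11 m.
vₚ = √(GM · (2/rₚ − 1/a)) = √(3.337e+16 · (2/8e+10 − 1/3.6e+11)) m/s ≈ 861.1 m/s = 861.1 m/s.
vₐ = √(GM · (2/rₐ − 1/a)) = √(3.337e+16 · (2/6.4e+11 − 1/3.6e+11)) m/s ≈ 107.6 m/s = 107.6 m/s.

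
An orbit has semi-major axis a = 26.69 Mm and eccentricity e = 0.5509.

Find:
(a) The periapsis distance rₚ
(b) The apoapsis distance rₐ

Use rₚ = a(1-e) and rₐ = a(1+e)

Convert to SI: a = 26.69 Mm = 2.669e+07 m.
(a) rₚ = a(1 − e) = 2.669e+07 · (1 − 0.5509) = 2.669e+07 · 0.4491 ≈ 1.199e+07 m = 11.99 Mm.
(b) rₐ = a(1 + e) = 2.669e+07 · (1 + 0.5509) = 2.669e+07 · 1.5509 ≈ 4.139e+07 m = 41.39 Mm.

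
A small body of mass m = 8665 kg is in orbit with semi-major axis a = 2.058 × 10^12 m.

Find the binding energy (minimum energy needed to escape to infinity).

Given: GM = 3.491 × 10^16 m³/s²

Total orbital energy is E = −GMm/(2a); binding energy is E_bind = −E = GMm/(2a).
E_bind = 3.491e+16 · 8665 / (2 · 2.058e+12) J ≈ 7.349e+07 J = 73.49 MJ.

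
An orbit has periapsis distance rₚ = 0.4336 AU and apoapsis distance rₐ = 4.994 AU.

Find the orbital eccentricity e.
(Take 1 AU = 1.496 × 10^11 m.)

Convert to SI: rₚ = 0.4336 AU = 6.48666e+10 m; rₐ = 4.994 AU = 7.47102e+11 m.
e = (rₐ − rₚ) / (rₐ + rₚ).
e = (7.47102e+11 − 6.48666e+10) / (7.47102e+11 + 6.48666e+10) = 6.82236e+11 / 8.11969e+11 ≈ 0.8402.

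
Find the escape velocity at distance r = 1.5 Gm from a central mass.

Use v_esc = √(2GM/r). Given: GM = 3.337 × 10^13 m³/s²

Convert to SI: r = 1.5 Gm = 1.5e+09 m.
Escape velocity comes from setting total energy to zero: ½v² − GM/r = 0 ⇒ v_esc = √(2GM / r).
v_esc = √(2 · 3.337e+13 / 1.5e+09) m/s ≈ 210.9 m/s = 210.9 m/s.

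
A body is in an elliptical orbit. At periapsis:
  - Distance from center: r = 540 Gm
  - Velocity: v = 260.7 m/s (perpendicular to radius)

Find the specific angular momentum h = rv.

Convert to SI: r = 540 Gm = 5.4e+11 m.
With v perpendicular to r, h = r · v.
h = 5.4e+11 · 260.7 m²/s ≈ 1.408e+14 m²/s.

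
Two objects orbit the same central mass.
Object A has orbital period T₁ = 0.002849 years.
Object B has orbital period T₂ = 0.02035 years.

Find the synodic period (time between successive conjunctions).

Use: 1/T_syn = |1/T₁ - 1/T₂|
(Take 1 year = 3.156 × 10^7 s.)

Convert to SI: T₁ = 0.002849 years = 89914.4 s; T₂ = 0.02035 years = 642246 s.
T_syn = |T₁ · T₂ / (T₁ − T₂)|.
T_syn = |89914.4 · 642246 / (89914.4 − 642246)| s ≈ 1.046e+05 s = 0.003313 years.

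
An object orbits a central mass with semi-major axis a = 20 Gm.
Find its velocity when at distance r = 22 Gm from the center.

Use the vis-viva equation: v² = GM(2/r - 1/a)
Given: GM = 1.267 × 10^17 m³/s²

Convert to SI: a = 20 Gm = 2e+10 m; r = 22 Gm = 2.2e+10 m.
Vis-viva: v = √(GM · (2/r − 1/a)).
2/r − 1/a = 2/2.2e+10 − 1/2e+10 = 4.09091e-11 m⁻¹.
v = √(1.267e+17 · 4.09091e-11) m/s ≈ 2277 m/s = 2.277 km/s.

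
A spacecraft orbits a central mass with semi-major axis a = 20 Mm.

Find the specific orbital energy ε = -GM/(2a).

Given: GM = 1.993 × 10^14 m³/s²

Convert to SI: a = 20 Mm = 2e+07 m.
ε = −GM / (2a).
ε = −1.993e+14 / (2 · 2e+07) J/kg ≈ -4.982e+06 J/kg = -4.982 MJ/kg.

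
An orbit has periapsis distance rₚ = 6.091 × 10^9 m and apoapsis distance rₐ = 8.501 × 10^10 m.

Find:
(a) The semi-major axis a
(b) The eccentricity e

(a) a = (rₚ + rₐ) / 2 = (6.091e+09 + 8.501e+10) / 2 ≈ 4.555e+10 m = 4.555 × 10^10 m.
(b) e = (rₐ − rₚ) / (rₐ + rₚ) = (8.501e+10 − 6.091e+09) / (8.501e+10 + 6.091e+09) ≈ 0.8663.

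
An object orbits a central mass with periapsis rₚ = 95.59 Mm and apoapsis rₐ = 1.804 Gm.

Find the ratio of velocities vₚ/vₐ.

Convert to SI: rₚ = 95.59 Mm = 9.559e+07 m; rₐ = 1.804 Gm = 1.804e+09 m.
Conservation of angular momentum gives rₚvₚ = rₐvₐ, so vₚ/vₐ = rₐ/rₚ.
vₚ/vₐ = 1.804e+09 / 9.559e+07 ≈ 18.87.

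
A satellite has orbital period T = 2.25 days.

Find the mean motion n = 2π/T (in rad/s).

Convert to SI: T = 2.25 days = 194400 s.
n = 2π / T.
n = 2π / 194400 s ≈ 3.232e-05 rad/s.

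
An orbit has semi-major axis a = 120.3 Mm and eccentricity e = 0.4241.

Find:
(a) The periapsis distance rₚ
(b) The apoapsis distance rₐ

Convert to SI: a = 120.3 Mm = 1.203e+08 m.
(a) rₚ = a(1 − e) = 1.203e+08 · (1 − 0.4241) = 1.203e+08 · 0.5759 ≈ 6.928e+07 m = 69.28 Mm.
(b) rₐ = a(1 + e) = 1.203e+08 · (1 + 0.4241) = 1.203e+08 · 1.4241 ≈ 1.713e+08 m = 171.3 Mm.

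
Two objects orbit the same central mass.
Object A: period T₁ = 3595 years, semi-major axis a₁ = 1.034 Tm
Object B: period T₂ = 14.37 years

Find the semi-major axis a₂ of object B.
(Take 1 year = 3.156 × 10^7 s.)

Convert to SI: T₁ = 3595 years = 1.13458e+11 s; a₁ = 1.034 Tm = 1.034e+12 m; T₂ = 14.37 years = 4.53517e+08 s.
Kepler's third law: (T₁/T₂)² = (a₁/a₂)³ ⇒ a₂ = a₁ · (T₂/T₁)^(2/3).
T₂/T₁ = 4.53517e+08 / 1.13458e+11 = 0.00399722.
a₂ = 1.034e+12 · (0.00399722)^(2/3) m ≈ 2.604e+10 m = 26.04 Gm.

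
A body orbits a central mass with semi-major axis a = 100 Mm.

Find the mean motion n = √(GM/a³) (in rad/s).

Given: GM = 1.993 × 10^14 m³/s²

Convert to SI: a = 100 Mm = 1e+08 m.
n = √(GM / a³).
n = √(1.993e+14 / (1e+08)³) rad/s ≈ 1.412e-05 rad/s.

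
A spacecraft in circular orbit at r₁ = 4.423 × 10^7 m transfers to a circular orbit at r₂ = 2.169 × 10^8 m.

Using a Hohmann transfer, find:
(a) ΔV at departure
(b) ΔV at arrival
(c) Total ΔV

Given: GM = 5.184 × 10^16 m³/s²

Transfer semi-major axis: a_t = (r₁ + r₂)/2 = (4.423e+07 + 2.169e+08)/2 = 1.30565e+08 m.
Circular speeds: v₁ = √(GM/r₁) = 34235.3 m/s, v₂ = √(GM/r₂) = 15459.8 m/s.
Transfer speeds (vis-viva v² = GM(2/r − 1/a_t)): v₁ᵗ = 44125.6 m/s, v₂ᵗ = 8998.04 m/s.
(a) ΔV₁ = |v₁ᵗ − v₁| ≈ 9890 m/s = 9.89 km/s.
(b) ΔV₂ = |v₂ − v₂ᵗ| ≈ 6462 m/s = 6.462 km/s.
(c) ΔV_total = ΔV₁ + ΔV₂ ≈ 1.635e+04 m/s = 16.35 km/s.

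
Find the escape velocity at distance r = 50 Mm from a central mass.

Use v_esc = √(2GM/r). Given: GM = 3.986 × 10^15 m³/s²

Convert to SI: r = 50 Mm = 5e+07 m.
Escape velocity comes from setting total energy to zero: ½v² − GM/r = 0 ⇒ v_esc = √(2GM / r).
v_esc = √(2 · 3.986e+15 / 5e+07) m/s ≈ 1.263e+04 m/s = 12.63 km/s.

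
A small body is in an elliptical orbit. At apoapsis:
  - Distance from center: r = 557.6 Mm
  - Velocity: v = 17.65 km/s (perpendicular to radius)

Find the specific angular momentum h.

Convert to SI: r = 557.6 Mm = 5.576e+08 m; v = 17.65 km/s = 17650 m/s.
With v perpendicular to r, h = r · v.
h = 5.576e+08 · 17650 m²/s ≈ 9.842e+12 m²/s.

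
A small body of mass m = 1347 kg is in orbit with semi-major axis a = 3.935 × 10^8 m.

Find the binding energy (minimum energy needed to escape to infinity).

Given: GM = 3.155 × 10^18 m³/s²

Total orbital energy is E = −GMm/(2a); binding energy is E_bind = −E = GMm/(2a).
E_bind = 3.155e+18 · 1347 / (2 · 3.935e+08) J ≈ 5.4e+12 J = 5.4 TJ.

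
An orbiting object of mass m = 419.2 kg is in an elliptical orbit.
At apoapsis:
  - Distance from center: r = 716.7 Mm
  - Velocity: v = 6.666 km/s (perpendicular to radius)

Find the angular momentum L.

Convert to SI: r = 716.7 Mm = 7.167e+08 m; v = 6.666 km/s = 6666 m/s.
Since v is perpendicular to r, L = m · v · r.
L = 419.2 · 6666 · 7.167e+08 kg·m²/s ≈ 2.003e+15 kg·m²/s.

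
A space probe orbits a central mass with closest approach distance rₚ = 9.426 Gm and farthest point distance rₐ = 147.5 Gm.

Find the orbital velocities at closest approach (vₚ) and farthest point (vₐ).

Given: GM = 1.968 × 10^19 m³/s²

Convert to SI: rₚ = 9.426 Gm = 9.426e+09 m; rₐ = 147.5 Gm = 1.475e+11 m.
Use the vis-viva equation v² = GM(2/r − 1/a) with a = (rₚ + rₐ)/2 = (9.426e+09 + 1.475e+11)/2 = 7.8463e+10 m.
vₚ = √(GM · (2/rₚ − 1/a)) = √(1.968e+19 · (2/9.426e+09 − 1/7.8463e+10)) m/s ≈ 6.265e+04 m/s = 62.65 km/s.
vₐ = √(GM · (2/rₐ − 1/a)) = √(1.968e+19 · (2/1.475e+11 − 1/7.8463e+10)) m/s ≈ 4004 m/s = 4.004 km/s.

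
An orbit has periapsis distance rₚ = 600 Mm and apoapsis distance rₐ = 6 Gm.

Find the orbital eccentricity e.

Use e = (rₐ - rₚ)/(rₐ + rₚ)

Convert to SI: rₚ = 600 Mm = 6e+08 m; rₐ = 6 Gm = 6e+09 m.
e = (rₐ − rₚ) / (rₐ + rₚ).
e = (6e+09 − 6e+08) / (6e+09 + 6e+08) = 5.4e+09 / 6.6e+09 ≈ 0.8182.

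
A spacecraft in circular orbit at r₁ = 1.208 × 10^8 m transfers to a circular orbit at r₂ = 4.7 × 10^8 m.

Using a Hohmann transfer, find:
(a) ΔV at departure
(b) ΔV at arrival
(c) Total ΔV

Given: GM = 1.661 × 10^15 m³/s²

Transfer semi-major axis: a_t = (r₁ + r₂)/2 = (1.208e+08 + 4.7e+08)/2 = 2.954e+08 m.
Circular speeds: v₁ = √(GM/r₁) = 3708.1 m/s, v₂ = √(GM/r₂) = 1879.9 m/s.
Transfer speeds (vis-viva v² = GM(2/r − 1/a_t)): v₁ᵗ = 4677.3 m/s, v₂ᵗ = 1202.17 m/s.
(a) ΔV₁ = |v₁ᵗ − v₁| ≈ 969.2 m/s = 969.2 m/s.
(b) ΔV₂ = |v₂ − v₂ᵗ| ≈ 677.7 m/s = 677.7 m/s.
(c) ΔV_total = ΔV₁ + ΔV₂ ≈ 1647 m/s = 1.647 km/s.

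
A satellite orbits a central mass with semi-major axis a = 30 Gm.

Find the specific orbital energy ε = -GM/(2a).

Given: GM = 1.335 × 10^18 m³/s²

Convert to SI: a = 30 Gm = 3e+10 m.
ε = −GM / (2a).
ε = −1.335e+18 / (2 · 3e+10) J/kg ≈ -2.225e+07 J/kg = -22.25 MJ/kg.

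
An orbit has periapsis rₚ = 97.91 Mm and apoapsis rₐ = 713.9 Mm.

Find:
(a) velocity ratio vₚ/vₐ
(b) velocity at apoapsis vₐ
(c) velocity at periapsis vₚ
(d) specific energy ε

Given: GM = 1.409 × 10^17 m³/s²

Convert to SI: rₚ = 97.91 Mm = 9.791e+07 m; rₐ = 713.9 Mm = 7.139e+08 m.
(a) Conservation of angular momentum (rₚvₚ = rₐvₐ) gives vₚ/vₐ = rₐ/rₚ = 7.139e+08/9.791e+07 ≈ 7.291
(b) With a = (rₚ + rₐ)/2 = 4.05905e+08 m, vₐ = √(GM (2/rₐ − 1/a)) = √(1.409e+17 · (2/7.139e+08 − 1/4.05905e+08)) m/s ≈ 6900 m/s
(c) With a = (rₚ + rₐ)/2 = 4.05905e+08 m, vₚ = √(GM (2/rₚ − 1/a)) = √(1.409e+17 · (2/9.791e+07 − 1/4.05905e+08)) m/s ≈ 5.031e+04 m/s
(d) With a = (rₚ + rₐ)/2 = 4.05905e+08 m, ε = −GM/(2a) = −1.409e+17/(2 · 4.05905e+08) J/kg ≈ -1.736e+08 J/kg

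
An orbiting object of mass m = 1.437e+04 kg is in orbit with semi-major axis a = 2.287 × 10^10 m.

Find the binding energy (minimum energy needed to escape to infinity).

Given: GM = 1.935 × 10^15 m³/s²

Total orbital energy is E = −GMm/(2a); binding energy is E_bind = −E = GMm/(2a).
E_bind = 1.935e+15 · 1.437e+04 / (2 · 2.287e+10) J ≈ 6.079e+08 J = 607.9 MJ.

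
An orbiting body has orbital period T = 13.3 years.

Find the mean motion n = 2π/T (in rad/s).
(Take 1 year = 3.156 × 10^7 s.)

Convert to SI: T = 13.3 years = 4.19748e+08 s.
n = 2π / T.
n = 2π / 4.19748e+08 s ≈ 1.497e-08 rad/s.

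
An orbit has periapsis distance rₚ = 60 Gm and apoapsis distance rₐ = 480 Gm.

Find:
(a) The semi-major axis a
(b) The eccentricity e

Convert to SI: rₚ = 60 Gm = 6e+10 m; rₐ = 480 Gm = 4.8e+11 m.
(a) a = (rₚ + rₐ) / 2 = (6e+10 + 4.8e+11) / 2 ≈ 2.7e+11 m = 270 Gm.
(b) e = (rₐ − rₚ) / (rₐ + rₚ) = (4.8e+11 − 6e+10) / (4.8e+11 + 6e+10) ≈ 0.7778.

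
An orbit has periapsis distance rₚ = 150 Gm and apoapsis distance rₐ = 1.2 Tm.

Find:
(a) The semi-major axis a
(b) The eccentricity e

Convert to SI: rₚ = 150 Gm = 1.5e+11 m; rₐ = 1.2 Tm = 1.2e+12 m.
(a) a = (rₚ + rₐ) / 2 = (1.5e+11 + 1.2e+12) / 2 ≈ 6.75e+11 m = 675 Gm.
(b) e = (rₐ − rₚ) / (rₐ + rₚ) = (1.2e+12 − 1.5e+11) / (1.2e+12 + 1.5e+11) ≈ 0.7778.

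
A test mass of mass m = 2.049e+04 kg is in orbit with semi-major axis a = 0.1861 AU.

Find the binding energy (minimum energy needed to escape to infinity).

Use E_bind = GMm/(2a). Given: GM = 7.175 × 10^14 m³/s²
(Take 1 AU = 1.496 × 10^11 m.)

Convert to SI: a = 0.1861 AU = 2.78406e+10 m.
Total orbital energy is E = −GMm/(2a); binding energy is E_bind = −E = GMm/(2a).
E_bind = 7.175e+14 · 2.049e+04 / (2 · 2.78406e+10) J ≈ 2.64e+08 J = 264 MJ.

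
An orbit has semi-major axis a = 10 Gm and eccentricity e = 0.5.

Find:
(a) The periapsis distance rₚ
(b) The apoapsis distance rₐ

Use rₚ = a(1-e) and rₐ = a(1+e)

Convert to SI: a = 10 Gm = 1e+10 m.
(a) rₚ = a(1 − e) = 1e+10 · (1 − 0.5) = 1e+10 · 0.5 ≈ 5e+09 m = 5 Gm.
(b) rₐ = a(1 + e) = 1e+10 · (1 + 0.5) = 1e+10 · 1.5 ≈ 1.5e+10 m = 15 Gm.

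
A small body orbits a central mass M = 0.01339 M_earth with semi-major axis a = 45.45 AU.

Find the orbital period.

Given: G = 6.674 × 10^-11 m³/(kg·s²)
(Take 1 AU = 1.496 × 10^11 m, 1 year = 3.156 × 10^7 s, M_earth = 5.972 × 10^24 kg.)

Convert to SI: a = 45.45 AU = 6.79932e+12 m; M = 0.01339 M_earth = 7.99651e+22 kg.
GM = G · M = 6.674e-11 · 7.99651e+22 = 5.33687e+12 m³/s².
Kepler's third law: T = 2π √(a³ / GM).
Substituting a = 6.79932e+12 m and GM = 5.33687e+12 m³/s²:
T = 2π √((6.79932e+12)³ / 5.33687e+12) s
T ≈ 4.822e+13 s = 1.528e+06 years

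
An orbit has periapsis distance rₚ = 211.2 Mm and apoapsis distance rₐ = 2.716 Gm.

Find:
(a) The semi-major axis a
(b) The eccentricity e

Convert to SI: rₚ = 211.2 Mm = 2.112e+08 m; rₐ = 2.716 Gm = 2.716e+09 m.
(a) a = (rₚ + rₐ) / 2 = (2.112e+08 + 2.716e+09) / 2 ≈ 1.464e+09 m = 1.464 Gm.
(b) e = (rₐ − rₚ) / (rₐ + rₚ) = (2.716e+09 − 2.112e+08) / (2.716e+09 + 2.112e+08) ≈ 0.8557.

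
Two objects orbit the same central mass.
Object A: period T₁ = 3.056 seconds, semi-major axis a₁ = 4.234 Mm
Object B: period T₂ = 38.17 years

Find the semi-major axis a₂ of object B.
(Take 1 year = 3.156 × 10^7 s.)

Convert to SI: a₁ = 4.234 Mm = 4.234e+06 m; T₂ = 38.17 years = 1.20465e+09 s.
Kepler's third law: (T₁/T₂)² = (a₁/a₂)³ ⇒ a₂ = a₁ · (T₂/T₁)^(2/3).
T₂/T₁ = 1.20465e+09 / 3.056 = 3.9419e+08.
a₂ = 4.234e+06 · (3.9419e+08)^(2/3) m ≈ 2.276e+12 m = 2.276 Tm.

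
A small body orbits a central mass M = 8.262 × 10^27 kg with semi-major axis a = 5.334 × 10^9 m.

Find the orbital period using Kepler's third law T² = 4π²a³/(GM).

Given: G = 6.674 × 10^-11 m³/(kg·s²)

GM = G · M = 6.674e-11 · 8.262e+27 = 5.51406e+17 m³/s².
Kepler's third law: T = 2π √(a³ / GM).
Substituting a = 5.334e+09 m and GM = 5.51406e+17 m³/s²:
T = 2π √((5.334e+09)³ / 5.51406e+17) s
T ≈ 3.296e+06 s = 38.15 days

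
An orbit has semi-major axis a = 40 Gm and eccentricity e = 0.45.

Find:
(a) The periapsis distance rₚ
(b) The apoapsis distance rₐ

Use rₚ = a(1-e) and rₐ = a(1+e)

Convert to SI: a = 40 Gm = 4e+10 m.
(a) rₚ = a(1 − e) = 4e+10 · (1 − 0.45) = 4e+10 · 0.55 ≈ 2.2e+10 m = 22 Gm.
(b) rₐ = a(1 + e) = 4e+10 · (1 + 0.45) = 4e+10 · 1.45 ≈ 5.8e+10 m = 58 Gm.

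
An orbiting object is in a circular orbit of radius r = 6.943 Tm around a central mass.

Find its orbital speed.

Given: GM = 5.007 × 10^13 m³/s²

Convert to SI: r = 6.943 Tm = 6.943e+12 m.
For a circular orbit, gravity supplies the centripetal force, so v = √(GM / r).
v = √(5.007e+13 / 6.943e+12) m/s ≈ 2.685 m/s = 2.685 m/s.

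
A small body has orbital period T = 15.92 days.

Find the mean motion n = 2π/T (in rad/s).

Convert to SI: T = 15.92 days = 1.37549e+06 s.
n = 2π / T.
n = 2π / 1.37549e+06 s ≈ 4.568e-06 rad/s.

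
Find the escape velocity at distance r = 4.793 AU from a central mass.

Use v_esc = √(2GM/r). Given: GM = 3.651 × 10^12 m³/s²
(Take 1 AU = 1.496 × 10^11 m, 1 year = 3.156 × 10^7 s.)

Convert to SI: r = 4.793 AU = 7.17033e+11 m.
Escape velocity comes from setting total energy to zero: ½v² − GM/r = 0 ⇒ v_esc = √(2GM / r).
v_esc = √(2 · 3.651e+12 / 7.17033e+11) m/s ≈ 3.191 m/s = 0.0006732 AU/year.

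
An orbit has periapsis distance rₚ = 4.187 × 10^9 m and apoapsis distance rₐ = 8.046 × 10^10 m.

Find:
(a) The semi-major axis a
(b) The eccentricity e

(a) a = (rₚ + rₐ) / 2 = (4.187e+09 + 8.046e+10) / 2 ≈ 4.232e+10 m = 4.232 × 10^10 m.
(b) e = (rₐ − rₚ) / (rₐ + rₚ) = (8.046e+10 − 4.187e+09) / (8.046e+10 + 4.187e+09) ≈ 0.9011.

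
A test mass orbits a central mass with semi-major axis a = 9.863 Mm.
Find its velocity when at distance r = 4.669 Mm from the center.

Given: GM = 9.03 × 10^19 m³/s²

Convert to SI: a = 9.863 Mm = 9.863e+06 m; r = 4.669 Mm = 4.669e+06 m.
Vis-viva: v = √(GM · (2/r − 1/a)).
2/r − 1/a = 2/4.669e+06 − 1/9.863e+06 = 3.26968e-07 m⁻¹.
v = √(9.03e+19 · 3.26968e-07) m/s ≈ 5.434e+06 m/s = 5434 km/s.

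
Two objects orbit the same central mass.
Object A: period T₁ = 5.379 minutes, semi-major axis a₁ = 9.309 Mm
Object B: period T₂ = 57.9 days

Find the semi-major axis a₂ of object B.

Convert to SI: T₁ = 5.379 minutes = 322.74 s; a₁ = 9.309 Mm = 9.309e+06 m; T₂ = 57.9 days = 5.00256e+06 s.
Kepler's third law: (T₁/T₂)² = (a₁/a₂)³ ⇒ a₂ = a₁ · (T₂/T₁)^(2/3).
T₂/T₁ = 5.00256e+06 / 322.74 = 15500.3.
a₂ = 9.309e+06 · (15500.3)^(2/3) m ≈ 5.787e+09 m = 5.787 Gm.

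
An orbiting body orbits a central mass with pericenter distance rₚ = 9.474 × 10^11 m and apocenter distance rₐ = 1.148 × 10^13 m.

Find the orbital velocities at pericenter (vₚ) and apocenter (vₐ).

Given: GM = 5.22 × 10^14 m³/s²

Use the vis-viva equation v² = GM(2/r − 1/a) with a = (rₚ + rₐ)/2 = (9.474e+11 + 1.148e+13)/2 = 6.2137e+12 m.
vₚ = √(GM · (2/rₚ − 1/a)) = √(5.22e+14 · (2/9.474e+11 − 1/6.2137e+12)) m/s ≈ 31.91 m/s = 31.91 m/s.
vₐ = √(GM · (2/rₐ − 1/a)) = √(5.22e+14 · (2/1.148e+13 − 1/6.2137e+12)) m/s ≈ 2.633 m/s = 2.633 m/s.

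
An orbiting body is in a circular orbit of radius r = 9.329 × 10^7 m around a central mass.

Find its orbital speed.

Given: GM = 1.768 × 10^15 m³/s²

For a circular orbit, gravity supplies the centripetal force, so v = √(GM / r).
v = √(1.768e+15 / 9.329e+07) m/s ≈ 4353 m/s = 4.353 km/s.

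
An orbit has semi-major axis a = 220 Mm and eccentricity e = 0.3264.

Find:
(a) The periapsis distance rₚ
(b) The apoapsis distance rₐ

Convert to SI: a = 220 Mm = 2.2e+08 m.
(a) rₚ = a(1 − e) = 2.2e+08 · (1 − 0.3264) = 2.2e+08 · 0.6736 ≈ 1.482e+08 m = 148.2 Mm.
(b) rₐ = a(1 + e) = 2.2e+08 · (1 + 0.3264) = 2.2e+08 · 1.3264 ≈ 2.918e+08 m = 291.8 Mm.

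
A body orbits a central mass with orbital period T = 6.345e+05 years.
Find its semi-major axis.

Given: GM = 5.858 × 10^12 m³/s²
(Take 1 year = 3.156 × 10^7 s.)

Convert to SI: T = 6.345e+05 years = 2.00248e+13 s.
Invert Kepler's third law: a = (GM · T² / (4π²))^(1/3).
Substituting T = 2.00248e+13 s and GM = 5.858e+12 m³/s²:
a = (5.858e+12 · (2.00248e+13)² / (4π²))^(1/3) m
a ≈ 3.904e+12 m = 3.904 × 10^12 m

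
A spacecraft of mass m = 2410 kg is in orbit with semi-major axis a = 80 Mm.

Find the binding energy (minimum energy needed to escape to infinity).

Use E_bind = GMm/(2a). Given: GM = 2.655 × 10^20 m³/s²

Convert to SI: a = 80 Mm = 8e+07 m.
Total orbital energy is E = −GMm/(2a); binding energy is E_bind = −E = GMm/(2a).
E_bind = 2.655e+20 · 2410 / (2 · 8e+07) J ≈ 3.999e+15 J = 3.999 PJ.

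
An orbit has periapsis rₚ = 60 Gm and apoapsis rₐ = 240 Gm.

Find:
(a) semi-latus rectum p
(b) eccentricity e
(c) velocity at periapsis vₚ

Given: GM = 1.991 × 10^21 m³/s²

Convert to SI: rₚ = 60 Gm = 6e+10 m; rₐ = 240 Gm = 2.4e+11 m.
(a) From a = (rₚ + rₐ)/2 = 1.5e+11 m and e = (rₐ − rₚ)/(rₐ + rₚ) = 0.6, p = a(1 − e²) = 1.5e+11 · (1 − (0.6)²) ≈ 9.6e+10 m
(b) e = (rₐ − rₚ)/(rₐ + rₚ) = (2.4e+11 − 6e+10)/(2.4e+11 + 6e+10) ≈ 0.6
(c) With a = (rₚ + rₐ)/2 = 1.5e+11 m, vₚ = √(GM (2/rₚ − 1/a)) = √(1.991e+21 · (2/6e+10 − 1/1.5e+11)) m/s ≈ 2.304e+05 m/s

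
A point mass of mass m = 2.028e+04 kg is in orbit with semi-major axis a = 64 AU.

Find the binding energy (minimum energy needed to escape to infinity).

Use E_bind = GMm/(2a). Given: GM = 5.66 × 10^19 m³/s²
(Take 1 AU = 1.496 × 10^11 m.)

Convert to SI: a = 64 AU = 9.5744e+12 m.
Total orbital energy is E = −GMm/(2a); binding energy is E_bind = −E = GMm/(2a).
E_bind = 5.66e+19 · 2.028e+04 / (2 · 9.5744e+12) J ≈ 5.994e+10 J = 59.94 GJ.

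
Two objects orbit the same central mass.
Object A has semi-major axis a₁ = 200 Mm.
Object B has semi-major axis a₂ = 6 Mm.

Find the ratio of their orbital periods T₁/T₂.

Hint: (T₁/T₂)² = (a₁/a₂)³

Convert to SI: a₁ = 200 Mm = 2e+08 m; a₂ = 6 Mm = 6e+06 m.
From Kepler's third law, (T₁/T₂)² = (a₁/a₂)³, so T₁/T₂ = (a₁/a₂)^(3/2).
a₁/a₂ = 2e+08 / 6e+06 = 33.3333.
T₁/T₂ = (33.3333)^(3/2) ≈ 192.5.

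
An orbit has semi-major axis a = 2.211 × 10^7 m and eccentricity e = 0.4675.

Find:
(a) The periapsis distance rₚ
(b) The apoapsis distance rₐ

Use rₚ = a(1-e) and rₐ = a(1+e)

(a) rₚ = a(1 − e) = 2.211e+07 · (1 − 0.4675) = 2.211e+07 · 0.5325 ≈ 1.177e+07 m = 1.177 × 10^7 m.
(b) rₐ = a(1 + e) = 2.211e+07 · (1 + 0.4675) = 2.211e+07 · 1.4675 ≈ 3.245e+07 m = 3.245 × 10^7 m.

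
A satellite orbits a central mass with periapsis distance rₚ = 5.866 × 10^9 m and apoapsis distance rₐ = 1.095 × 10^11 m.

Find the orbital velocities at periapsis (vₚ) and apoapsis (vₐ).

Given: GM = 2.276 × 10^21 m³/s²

Use the vis-viva equation v² = GM(2/r − 1/a) with a = (rₚ + rₐ)/2 = (5.866e+09 + 1.095e+11)/2 = 5.7683e+10 m.
vₚ = √(GM · (2/rₚ − 1/a)) = √(2.276e+21 · (2/5.866e+09 − 1/5.7683e+10)) m/s ≈ 8.582e+05 m/s = 858.2 km/s.
vₐ = √(GM · (2/rₐ − 1/a)) = √(2.276e+21 · (2/1.095e+11 − 1/5.7683e+10)) m/s ≈ 4.598e+04 m/s = 45.98 km/s.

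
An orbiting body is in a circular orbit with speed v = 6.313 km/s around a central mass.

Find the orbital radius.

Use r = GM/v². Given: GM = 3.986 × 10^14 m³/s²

Convert to SI: v = 6.313 km/s = 6313 m/s.
For a circular orbit, v² = GM / r, so r = GM / v².
r = 3.986e+14 / (6313)² m ≈ 1e+07 m = 10 Mm.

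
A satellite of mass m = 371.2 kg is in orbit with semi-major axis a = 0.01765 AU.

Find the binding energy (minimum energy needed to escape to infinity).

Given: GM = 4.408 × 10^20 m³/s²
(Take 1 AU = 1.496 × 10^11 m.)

Convert to SI: a = 0.01765 AU = 2.64044e+09 m.
Total orbital energy is E = −GMm/(2a); binding energy is E_bind = −E = GMm/(2a).
E_bind = 4.408e+20 · 371.2 / (2 · 2.64044e+09) J ≈ 3.098e+13 J = 30.98 TJ.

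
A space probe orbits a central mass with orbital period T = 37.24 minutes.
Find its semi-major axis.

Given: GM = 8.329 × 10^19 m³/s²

Convert to SI: T = 37.24 minutes = 2234.4 s.
Invert Kepler's third law: a = (GM · T² / (4π²))^(1/3).
Substituting T = 2234.4 s and GM = 8.329e+19 m³/s²:
a = (8.329e+19 · (2234.4)² / (4π²))^(1/3) m
a ≈ 2.192e+08 m = 219.2 Mm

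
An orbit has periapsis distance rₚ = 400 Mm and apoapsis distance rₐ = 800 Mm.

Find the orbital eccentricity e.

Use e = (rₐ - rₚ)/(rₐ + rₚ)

Convert to SI: rₚ = 400 Mm = 4e+08 m; rₐ = 800 Mm = 8e+08 m.
e = (rₐ − rₚ) / (rₐ + rₚ).
e = (8e+08 − 4e+08) / (8e+08 + 4e+08) = 4e+08 / 1.2e+09 ≈ 0.3333.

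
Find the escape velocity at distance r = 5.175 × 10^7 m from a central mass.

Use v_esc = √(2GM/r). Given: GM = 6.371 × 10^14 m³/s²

Escape velocity comes from setting total energy to zero: ½v² − GM/r = 0 ⇒ v_esc = √(2GM / r).
v_esc = √(2 · 6.371e+14 / 5.175e+07) m/s ≈ 4962 m/s = 4.962 km/s.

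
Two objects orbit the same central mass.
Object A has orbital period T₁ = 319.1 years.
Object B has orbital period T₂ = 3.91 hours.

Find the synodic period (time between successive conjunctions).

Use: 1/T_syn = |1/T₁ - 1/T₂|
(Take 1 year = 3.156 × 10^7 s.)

Convert to SI: T₁ = 319.1 years = 1.00708e+10 s; T₂ = 3.91 hours = 14076 s.
T_syn = |T₁ · T₂ / (T₁ − T₂)|.
T_syn = |1.00708e+10 · 14076 / (1.00708e+10 − 14076)| s ≈ 1.408e+04 s = 3.91 hours.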